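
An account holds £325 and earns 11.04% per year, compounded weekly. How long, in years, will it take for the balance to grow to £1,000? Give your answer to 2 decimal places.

10.19 years

(1 + 0.00212308)^(52t) = 1,000/325 = 3.0769.
52t·ln(1 + 0.00212308) = ln(3.0769); 52t = 1.1239/0.00212083 ≈ 529.9491.
t ≈ 10.1913 years.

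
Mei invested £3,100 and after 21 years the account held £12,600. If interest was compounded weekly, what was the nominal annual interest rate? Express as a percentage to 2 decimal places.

6.68%

(1 + r/52)^1092 = 12,600/3,100 = 4.06452.
1 + r/52 = 4.06452^(1/1092) ≈ 1.001285, so r/52 ≈ 0.00128498.
r ≈ 52·0.00128498 = 6.68188%.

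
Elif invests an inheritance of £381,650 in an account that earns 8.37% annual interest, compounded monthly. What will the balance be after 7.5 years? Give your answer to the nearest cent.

Growth factor = (1 + 0.006975)^90 ≈ 1.86931274834.
A ≈ 381,650 × 1.86931274834 ≈ 713,423.2104.

£713,423.21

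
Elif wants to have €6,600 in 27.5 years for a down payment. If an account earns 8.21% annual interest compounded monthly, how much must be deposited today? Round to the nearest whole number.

Growth factor = (1 + 0.0821/12)^330 ≈ 9.488320878.
P = 6,600/9.488320878 ≈ 695.5920.

€696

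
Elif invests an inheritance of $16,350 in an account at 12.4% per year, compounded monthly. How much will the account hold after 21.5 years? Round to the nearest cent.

$231,956.01

Periodic rate = 12.4%/12 = 0.0103333; periods = 12·21.5 = 258.
A = 16,350·(1 + 0.124/12)^258 ≈ 16,350·14.1869116836 ≈ 231,956.0060.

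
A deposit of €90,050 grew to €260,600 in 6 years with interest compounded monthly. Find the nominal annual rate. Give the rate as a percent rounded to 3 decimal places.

(1 + r/12)^72 = 260,600/90,050 = 2.89395.
1 + r/12 = 2.89395^(1/72) ≈ 1.014868, so r/12 ≈ 0.0148681.
r ≈ 12·0.0148681 = 17.84170%.

17.842%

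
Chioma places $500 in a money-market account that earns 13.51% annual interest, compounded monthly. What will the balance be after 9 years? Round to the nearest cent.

Periodic rate = 13.51%/12 = 0.0112583; periods = 12·9 = 108.
A = 500·(1 + 0.1351/12)^108 ≈ 500·3.350489445 ≈ 1,675.2447.

$1,675.24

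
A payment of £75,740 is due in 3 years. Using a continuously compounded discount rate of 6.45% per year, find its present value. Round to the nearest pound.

£62,415

P = A·e^(−rt) = 75,740·e^(−0.1935).
e^(−0.1935) ≈ 0.8240698362, so P ≈ 62,415.0494.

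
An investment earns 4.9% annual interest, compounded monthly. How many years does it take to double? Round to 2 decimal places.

(1 + 0.00408333)^(12t) = 2.
12t = ln 2 / ln(1 + 0.00408333) ≈ 0.69315/0.00407502 ≈ 170.0967.
t ≈ 14.1747.

14.17 years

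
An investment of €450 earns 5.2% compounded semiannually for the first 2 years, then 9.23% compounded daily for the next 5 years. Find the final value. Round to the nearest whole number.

After 2 years at 5.2%: 450 × 1.10812676 ≈ 498.6570.
Then 5 years at 9.23%: 498.6570 × 1.58635933 ≈ 791.0492.

€791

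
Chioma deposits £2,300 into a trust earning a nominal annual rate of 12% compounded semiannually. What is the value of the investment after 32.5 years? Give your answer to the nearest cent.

£101,533.43

Periodic rate = 12%/2 = 0.06; periods = 2·32.5 = 65.
A = 2,300·(1 + 0.06)^65 ≈ 2,300·44.1449716459 ≈ 101,533.4348.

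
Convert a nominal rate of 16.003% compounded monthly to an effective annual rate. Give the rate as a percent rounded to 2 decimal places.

EAR = (1 + 16.003%/12)^12 − 1 = (1 + 0.0133358)^12 − 1.
(1 + 0.0133358)^12 ≈ 1.172306, so EAR ≈ 17.23055%.

17.23%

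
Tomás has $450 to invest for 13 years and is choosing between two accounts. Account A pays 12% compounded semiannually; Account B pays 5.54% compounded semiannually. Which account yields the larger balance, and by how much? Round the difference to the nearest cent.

A: (1 + 0.06)^26 ≈ 4.549382963, so 450 × 4.549382963 ≈ 2,047.2223.
B: (1 + 0.0277)^26 ≈ 2.03481659, so 450 × 2.03481659 ≈ 915.6675.
Difference ≈ 1,131.5549 in favor of A.

Account A, by $1,131.55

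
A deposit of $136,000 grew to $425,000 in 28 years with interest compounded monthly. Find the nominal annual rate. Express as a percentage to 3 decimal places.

The 336-period growth factor is 425,000/136,000 = 3.125.
r/12 = 3.125^(1/336) − 1 ≈ 0.00339693, so r ≈ 12·0.00339693 = 4.07632%.

4.076%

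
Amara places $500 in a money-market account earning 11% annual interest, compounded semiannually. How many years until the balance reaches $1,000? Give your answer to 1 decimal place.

6.5 years

We need (1 + 0.055)^(2t) = 2, so 2t = ln 2 / ln 1.055 ≈ 12.9462.
t ≈ 12.9462/2 = 6.4731 years.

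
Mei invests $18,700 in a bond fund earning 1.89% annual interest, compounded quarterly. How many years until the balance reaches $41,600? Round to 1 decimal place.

(1 + 0.004725)^(4t) = 41,600/18,700 = 2.2246.
4t·ln(1 + 0.004725) = ln(2.2246); 4t = 0.79958/0.00471387 ≈ 169.6220.
t ≈ 42.4055 years.

42.4 years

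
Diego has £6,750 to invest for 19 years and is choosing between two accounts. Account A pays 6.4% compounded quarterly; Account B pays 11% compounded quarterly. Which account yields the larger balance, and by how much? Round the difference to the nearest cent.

Account B, by £30,500.48

A: (1 + 0.016)^76 ≈ 3.3413487267, so 6,750 × 3.3413487267 ≈ 22,554.1039.
B: (1 + 0.0275)^76 ≈ 7.8599380247, so 6,750 × 7.8599380247 ≈ 53,054.5817.
Difference ≈ 30,500.4778 in favor of B.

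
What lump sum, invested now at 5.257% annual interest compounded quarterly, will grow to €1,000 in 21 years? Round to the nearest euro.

€334

Growth factor = (1 + 0.0131425)^84 ≈ 2.99450361.
P = 1,000/2.99450361 ≈ 333.9452.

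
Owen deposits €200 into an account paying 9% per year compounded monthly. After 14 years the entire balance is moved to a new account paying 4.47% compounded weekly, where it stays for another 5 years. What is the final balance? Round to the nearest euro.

€877

Phase 1: 200·(1 + 0.0075)^168 ≈ 701.7771.
Phase 2: 701.7771·(1 + 0.0447/52)^260 ≈ 877.4499.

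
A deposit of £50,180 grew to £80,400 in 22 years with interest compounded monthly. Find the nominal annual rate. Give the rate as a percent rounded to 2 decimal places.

The 264-period growth factor is 80,400/50,180 = 1.60223.
r/12 = 1.60223^(1/264) − 1 ≈ 0.00178719, so r ≈ 12·0.00178719 = 2.14463%.

2.14%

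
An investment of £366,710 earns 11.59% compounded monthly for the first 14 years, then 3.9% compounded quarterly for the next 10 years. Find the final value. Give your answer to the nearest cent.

Phase 1: 366,710·(1 + 0.1159/12)^168 ≈ 1,843,434.3959.
Phase 2: 1,843,434.3959·(1 + 0.00975)^40 ≈ 2,717,578.8896.

£2,717,578.89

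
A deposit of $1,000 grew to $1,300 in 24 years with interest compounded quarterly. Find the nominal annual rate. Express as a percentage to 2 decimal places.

1.09%

(1 + r/4)^96 = 1,300/1,000 = 1.3.
1 + r/4 = 1.3^(1/96) ≈ 1.002737, so r/4 ≈ 0.0027367.
r ≈ 4·0.0027367 = 1.09468%.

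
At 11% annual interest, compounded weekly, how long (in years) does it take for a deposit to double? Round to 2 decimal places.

6.31 years

(1 + 0.00211538)^(52t) = 2.
52t = ln 2 / ln(1 + 0.00211538) ≈ 0.69315/0.00211315 ≈ 328.0160.
t ≈ 6.3080.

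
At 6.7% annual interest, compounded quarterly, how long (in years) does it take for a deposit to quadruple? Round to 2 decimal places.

20.86 years

(1 + 0.01675)^(4t) = 4.
4t = ln 4 / ln(1 + 0.01675) ≈ 1.3863/0.0166113 ≈ 83.4551.
t ≈ 20.8638.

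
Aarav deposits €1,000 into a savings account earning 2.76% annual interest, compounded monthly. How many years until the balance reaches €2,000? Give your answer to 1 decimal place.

25.1 years

We need (1 + 0.0023)^(12t) = 2, so 12t = ln 2 / ln 1.0023 ≈ 301.7148.
t ≈ 301.7148/12 = 25.1429 years.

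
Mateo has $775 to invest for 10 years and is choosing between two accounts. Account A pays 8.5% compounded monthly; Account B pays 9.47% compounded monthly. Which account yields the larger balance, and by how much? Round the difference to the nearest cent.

A: (1 + 0.085/12)^120 ≈ 2.332647116, so 775 × 2.332647116 ≈ 1,807.8015.
B: (1 + 0.0947/12)^120 ≈ 2.568399236, so 775 × 2.568399236 ≈ 1,990.5094.
Difference ≈ 182.7079 in favor of B.

Account B, by $182.71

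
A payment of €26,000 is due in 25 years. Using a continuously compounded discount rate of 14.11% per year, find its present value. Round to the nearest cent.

P = A·e^(−rt) = 26,000·e^(−3.5275).
e^(−3.5275) ≈ 0.029378269811, so P ≈ 763.8350.

€763.84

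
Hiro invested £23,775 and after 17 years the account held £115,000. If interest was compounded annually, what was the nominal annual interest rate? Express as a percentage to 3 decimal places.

9.716%

(1 + r)^17 = 115,000/23,775 = 4.83701.
1 + r = 4.83701^(1/17) ≈ 1.097158, so r ≈ 0.0971582.
r ≈ 9.71582%.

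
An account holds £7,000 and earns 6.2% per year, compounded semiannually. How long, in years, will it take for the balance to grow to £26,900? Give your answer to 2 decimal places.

22.05 years

We need (1 + 0.031)^(2t) = 3.8429, so 2t = ln 3.8429 / ln 1.031 ≈ 44.0960.
t ≈ 44.0960/2 = 22.0480 years.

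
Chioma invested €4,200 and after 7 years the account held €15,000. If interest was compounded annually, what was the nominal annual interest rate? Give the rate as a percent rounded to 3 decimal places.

The 7-period growth factor is 15,000/4,200 = 3.57143.
r = 3.57143^(1/7) − 1 ≈ 0.199437, i.e. 19.94370%.

19.944%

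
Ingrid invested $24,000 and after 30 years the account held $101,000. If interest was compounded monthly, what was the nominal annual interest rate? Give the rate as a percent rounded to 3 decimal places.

The 360-period growth factor is 101,000/24,000 = 4.20833.
r/12 = 4.20833^(1/360) − 1 ≈ 0.00399983, so r ≈ 12·0.00399983 = 4.79980%.

4.800%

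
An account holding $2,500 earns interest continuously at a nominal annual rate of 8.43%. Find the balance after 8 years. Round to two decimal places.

$4,907.14

A = P·e^(rt) = 2,500·e^(0.0843·8) = 2,500·e^0.6744.
e^0.6744 ≈ 1.96285491, so A ≈ 4,907.1373.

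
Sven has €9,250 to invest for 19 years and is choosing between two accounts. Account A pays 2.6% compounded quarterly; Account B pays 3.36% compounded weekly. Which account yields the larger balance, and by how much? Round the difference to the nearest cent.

Account B, by €2,375.56

A: (1 + 0.0065)^76 ≈ 1.6362408128, so 9,250 × 1.6362408128 ≈ 15,135.2275.
B: (1 + 0.0336/52)^988 ≈ 1.8930586163, so 9,250 × 1.8930586163 ≈ 17,510.7922.
Difference ≈ 2,375.5647 in favor of B.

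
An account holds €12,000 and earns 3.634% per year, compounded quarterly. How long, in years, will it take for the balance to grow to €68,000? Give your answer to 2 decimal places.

We need (1 + 0.009085)^(4t) = 5.6667, so 4t = ln 5.6667 / ln 1.009085 ≈ 191.7962.
t ≈ 191.7962/4 = 47.9491 years.

47.95 years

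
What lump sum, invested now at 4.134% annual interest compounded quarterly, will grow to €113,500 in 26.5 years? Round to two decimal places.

Periodic rate = 4.134%/4 = 0.010335; 106 periods.
P = 113,500/(1 + 0.010335)^106 ≈ 113,500/2.97393995198 ≈ 38,164.8594.

€38,164.86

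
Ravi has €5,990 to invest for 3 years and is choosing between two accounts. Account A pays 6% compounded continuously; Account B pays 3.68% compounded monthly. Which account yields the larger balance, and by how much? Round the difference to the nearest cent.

A: e^(0.06·3) = e^0.18 ≈ 1.197217363, so 5,990 × 1.197217363 ≈ 7,171.3320.
B: (1 + 0.0368/12)^36 ≈ 1.116536033, so 5,990 × 1.116536033 ≈ 6,688.0508.
Difference ≈ 483.2812 in favor of A.

Account A, by €483.28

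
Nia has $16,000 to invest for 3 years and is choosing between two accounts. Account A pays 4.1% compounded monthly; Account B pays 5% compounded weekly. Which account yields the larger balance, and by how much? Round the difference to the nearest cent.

Account A growth factor: (1 + 0.041/12)^36 ≈ 1.1306473586; balance ≈ 18,090.3577.
Account B growth factor: (1 + 0.05/52)^156 ≈ 1.1617505133; balance ≈ 18,588.0082.
Account B is larger by 497.6505.

Account B, by $497.65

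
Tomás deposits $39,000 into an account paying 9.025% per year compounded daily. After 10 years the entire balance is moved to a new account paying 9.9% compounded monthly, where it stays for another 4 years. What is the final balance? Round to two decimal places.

Phase 1: 39,000·(1 + 0.09025/365)^3650 ≈ 96,153.9053.
Phase 2: 96,153.9053·(1 + 0.00825)^48 ≈ 142,640.2202.

$142,640.22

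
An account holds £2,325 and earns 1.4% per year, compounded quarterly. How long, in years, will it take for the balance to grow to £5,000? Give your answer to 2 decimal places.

54.79 years

(1 + 0.0035)^(4t) = 5,000/2,325 = 2.1505.
4t·ln(1 + 0.0035) = ln(2.1505); 4t = 0.76572/0.00349389 ≈ 219.1592.
t ≈ 54.7898 years.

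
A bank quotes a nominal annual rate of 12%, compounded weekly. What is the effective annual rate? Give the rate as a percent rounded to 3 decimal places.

EAR = (1 + 12%/52)^52 − 1 = (1 + 0.00230769)^52 − 1.
(1 + 0.00230769)^52 ≈ 1.127341, so EAR ≈ 12.73410%.

12.734%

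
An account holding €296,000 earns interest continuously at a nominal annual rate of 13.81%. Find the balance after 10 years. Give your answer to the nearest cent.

A = P·e^(rt) = 296,000·e^(0.1381·10) = 296,000·e^1.381.
e^1.381 ≈ 3.978878517236, so A ≈ 1,177,748.0411.

€1,177,748.04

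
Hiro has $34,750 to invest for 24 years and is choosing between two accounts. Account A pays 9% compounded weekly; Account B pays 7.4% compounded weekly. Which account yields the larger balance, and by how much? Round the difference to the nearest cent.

Account A, by $95,779.01

A: (1 + 0.09/52)^1248 ≈ 8.65496308314, so 34,750 × 8.65496308314 ≈ 300,759.9671.
B: (1 + 0.074/52)^1248 ≈ 5.89873254706, so 34,750 × 5.89873254706 ≈ 204,980.9560.
Difference ≈ 95,779.0111 in favor of A.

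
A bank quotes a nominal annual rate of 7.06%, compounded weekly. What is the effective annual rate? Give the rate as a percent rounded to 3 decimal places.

One year is 52 periods at 0.00135769 each: (1 + 0.00135769)^52 ≈ 1.0731.
EAR = 1.0731 − 1 ≈ 7.31005%.

7.310%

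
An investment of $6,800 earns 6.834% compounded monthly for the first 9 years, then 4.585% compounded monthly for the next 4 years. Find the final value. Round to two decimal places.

$15,078.78

Phase 1: 6,800·(1 + 0.005695)^108 ≈ 12,556.4923.
Phase 2: 12,556.4923·(1 + 0.04585/12)^48 ≈ 15,078.7787.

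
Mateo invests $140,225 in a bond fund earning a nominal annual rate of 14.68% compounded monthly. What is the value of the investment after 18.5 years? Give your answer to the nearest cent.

Periodic rate = 14.68%/12 = 0.0122333; periods = 12·18.5 = 222.
A = 140,225·(1 + 0.1468/12)^222 ≈ 140,225·14.86965565068 ≈ 2,085,097.4636.

$2,085,097.46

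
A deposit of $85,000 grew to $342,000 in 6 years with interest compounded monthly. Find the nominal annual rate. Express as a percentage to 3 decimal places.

The 72-period growth factor is 342,000/85,000 = 4.02353.
r/12 = 4.02353^(1/72) − 1 ≈ 0.0195237, so r ≈ 12·0.0195237 = 23.42843%.

23.428%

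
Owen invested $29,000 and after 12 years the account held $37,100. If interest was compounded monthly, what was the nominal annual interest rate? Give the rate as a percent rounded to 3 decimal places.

The 144-period growth factor is 37,100/29,000 = 1.27931.
r/12 = 1.27931^(1/144) − 1 ≈ 0.00171203, so r ≈ 12·0.00171203 = 2.05443%.

2.054%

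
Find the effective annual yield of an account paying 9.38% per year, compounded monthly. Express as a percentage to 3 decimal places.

One year is 12 periods at 0.00781667 each: (1 + 0.00781667)^12 ≈ 1.09794.
EAR = 1.09794 − 1 ≈ 9.79396%.

9.794%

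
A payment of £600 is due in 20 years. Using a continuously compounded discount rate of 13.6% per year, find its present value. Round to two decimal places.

£39.52

P = A·e^(−rt) = 600·e^(−2.72).
e^(−2.72) ≈ 0.0658747544, so P ≈ 39.5249.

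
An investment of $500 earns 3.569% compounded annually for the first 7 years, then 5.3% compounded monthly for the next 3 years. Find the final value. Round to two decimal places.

$749.00

After 7 years at 3.569%: 500 × 1.27822845 ≈ 639.1142.
Then 3 years at 5.3%: 639.1142 × 1.17192759 ≈ 748.9956.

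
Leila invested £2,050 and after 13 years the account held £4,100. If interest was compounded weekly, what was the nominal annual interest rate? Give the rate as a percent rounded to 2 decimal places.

5.33%

The 676-period growth factor is 4,100/2,050 = 2.
r/52 = 2^(1/676) − 1 ≈ 0.00102589, so r ≈ 52·0.00102589 = 5.33464%.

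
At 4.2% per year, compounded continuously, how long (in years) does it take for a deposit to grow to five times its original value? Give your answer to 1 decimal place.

38.3 years

e^(0.042t) = 5, so 0.042t = ln 5 ≈ 1.6094.
t ≈ 1.6094/0.042 ≈ 38.3200.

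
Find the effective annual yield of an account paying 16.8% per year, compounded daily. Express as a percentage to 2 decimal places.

18.29%

EAR = (1 + 16.8%/365)^365 − 1 = (1 + 0.000460274)^365 − 1.
(1 + 0.000460274)^365 ≈ 1.182891, so EAR ≈ 18.28909%.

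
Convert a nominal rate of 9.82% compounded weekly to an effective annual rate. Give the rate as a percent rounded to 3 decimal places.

10.308%

One year is 52 periods at 0.00188846 each: (1 + 0.00188846)^52 ≈ 1.103081.
EAR = 1.103081 − 1 ≈ 10.30812%.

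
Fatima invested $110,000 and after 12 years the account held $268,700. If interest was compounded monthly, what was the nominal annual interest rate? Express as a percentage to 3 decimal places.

The 144-period growth factor is 268,700/110,000 = 2.44273.
r/12 = 2.44273^(1/144) − 1 ≈ 0.00622146, so r ≈ 12·0.00622146 = 7.46575%.

7.466%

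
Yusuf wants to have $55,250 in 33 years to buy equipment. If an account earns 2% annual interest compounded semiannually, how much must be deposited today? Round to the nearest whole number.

Periodic rate = 2%/2 = 0.01; 66 periods.
P = 55,250/(1 + 0.01)^66 ≈ 55,250/1.9284601531 ≈ 28,649.8012.

$28,650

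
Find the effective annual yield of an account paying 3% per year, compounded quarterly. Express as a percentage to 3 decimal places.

EAR = (1 + 3%/4)^4 − 1 = (1 + 0.0075)^4 − 1.
(1 + 0.0075)^4 ≈ 1.030339, so EAR ≈ 3.03392%.

3.034%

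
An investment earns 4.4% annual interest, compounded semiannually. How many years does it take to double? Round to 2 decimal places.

15.93 years

(1 + 0.022)^(2t) = 2.
2t = ln 2 / ln(1 + 0.022) ≈ 0.69315/0.0217615 ≈ 31.8520.
t ≈ 15.9260.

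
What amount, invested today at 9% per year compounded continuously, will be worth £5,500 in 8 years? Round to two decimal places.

P = A·e^(−rt) = 5,500·e^(−0.72).
e^(−0.72) ≈ 0.486752256, so P ≈ 2,677.1374.

£2,677.14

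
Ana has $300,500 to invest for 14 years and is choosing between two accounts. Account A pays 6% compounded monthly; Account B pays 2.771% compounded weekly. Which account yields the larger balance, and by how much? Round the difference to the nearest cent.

Account A, by $251,739.30

A: (1 + 0.005)^168 ≈ 2.31152383032, so 300,500 × 2.31152383032 ≈ 694,612.9110.
B: (1 + 0.02771/52)^728 ≈ 1.4737890552, so 300,500 × 1.4737890552 ≈ 442,873.6111.
Difference ≈ 251,739.2999 in favor of A.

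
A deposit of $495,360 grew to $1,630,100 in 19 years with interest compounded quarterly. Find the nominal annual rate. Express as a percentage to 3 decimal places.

The 76-period growth factor is 1,630,100/495,360 = 3.29074.
r/4 = 3.29074^(1/76) − 1 ≈ 0.015796, so r ≈ 4·0.015796 = 6.31839%.

6.318%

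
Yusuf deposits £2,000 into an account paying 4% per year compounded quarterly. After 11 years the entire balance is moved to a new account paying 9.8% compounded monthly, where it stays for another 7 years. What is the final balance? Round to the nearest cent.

£6,136.02

Phase 1: 2,000·(1 + 0.01)^44 ≈ 3,098.6351.
Phase 2: 3,098.6351·(1 + 0.098/12)^84 ≈ 6,136.0164.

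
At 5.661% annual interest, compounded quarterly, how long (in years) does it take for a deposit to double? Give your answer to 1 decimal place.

(1 + 0.0141525)^(4t) = 2.
4t = ln 2 / ln(1 + 0.0141525) ≈ 0.69315/0.0140533 ≈ 49.3228.
t ≈ 12.3307.

12.3 years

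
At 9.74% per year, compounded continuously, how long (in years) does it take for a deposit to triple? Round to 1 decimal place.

e^(0.0974t) = 3, so 0.0974t = ln 3 ≈ 1.0986.
t ≈ 1.0986/0.0974 ≈ 11.2794.

11.3 years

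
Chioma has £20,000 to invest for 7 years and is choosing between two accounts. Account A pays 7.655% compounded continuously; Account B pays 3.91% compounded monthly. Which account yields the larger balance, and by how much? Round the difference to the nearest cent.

Account A, by £7,893.30

A: e^(0.07655·7) = e^0.53585 ≈ 1.7089001903, so 20,000 × 1.7089001903 ≈ 34,178.0038.
B: (1 + 0.0391/12)^84 ≈ 1.3142354153, so 20,000 × 1.3142354153 ≈ 26,284.7083.
Difference ≈ 7,893.2955 in favor of A.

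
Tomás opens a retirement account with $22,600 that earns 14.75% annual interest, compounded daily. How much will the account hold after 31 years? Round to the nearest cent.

$2,185,339.03

Growth factor = (1 + 0.1475/365)^11315 ≈ 96.69641741066.
A ≈ 22,600 × 96.69641741066 ≈ 2,185,339.0335.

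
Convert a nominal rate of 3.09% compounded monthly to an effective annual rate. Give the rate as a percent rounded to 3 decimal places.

3.134%

EAR = (1 + 3.09%/12)^12 − 1 = (1 + 0.002575)^12 − 1.
(1 + 0.002575)^12 ≈ 1.031341, so EAR ≈ 3.13414%.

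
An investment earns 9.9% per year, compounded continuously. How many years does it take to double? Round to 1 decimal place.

7.0 years

e^(0.099t) = 2, so 0.099t = ln 2 ≈ 0.69315.
t ≈ 0.69315/0.099 ≈ 7.0015.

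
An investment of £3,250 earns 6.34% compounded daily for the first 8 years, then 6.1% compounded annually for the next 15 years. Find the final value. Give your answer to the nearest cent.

£13,118.05

Phase 1: 3,250·(1 + 0.0634/365)^2920 ≈ 5,396.8257.
Phase 2: 5,396.8257·(1 + 0.061)^15 ≈ 13,118.0461.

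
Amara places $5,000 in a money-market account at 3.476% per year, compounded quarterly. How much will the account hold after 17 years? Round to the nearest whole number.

Growth factor = (1 + 0.00869)^68 ≈ 1.801045322.
A ≈ 5,000 × 1.801045322 ≈ 9,005.2266.

$9,005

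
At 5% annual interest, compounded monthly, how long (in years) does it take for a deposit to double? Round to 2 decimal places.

13.89 years

(1 + 0.00416667)^(12t) = 2.
12t = ln 2 / ln(1 + 0.00416667) ≈ 0.69315/0.00415801 ≈ 166.7017.
t ≈ 13.8918.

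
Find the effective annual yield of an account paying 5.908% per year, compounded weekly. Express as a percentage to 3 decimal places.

One year is 52 periods at 0.00113615 each: (1 + 0.00113615)^52 ≈ 1.060825.
EAR = 1.060825 − 1 ≈ 6.08245%.

6.082%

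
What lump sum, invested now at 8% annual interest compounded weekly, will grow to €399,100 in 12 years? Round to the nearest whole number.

€152,925

Growth factor = (1 + 0.08/52)^624 ≈ 2.60977052232.
P = 399,100/2.60977052232 ≈ 152,925.3230.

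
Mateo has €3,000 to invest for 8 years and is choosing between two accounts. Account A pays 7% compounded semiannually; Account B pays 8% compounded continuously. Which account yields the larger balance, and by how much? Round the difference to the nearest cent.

A: (1 + 0.035)^16 ≈ 1.73398604, so 3,000 × 1.73398604 ≈ 5,201.9581.
B: e^(0.08·8) = e^0.64 ≈ 1.896480879, so 3,000 × 1.896480879 ≈ 5,689.4426.
Difference ≈ 487.4845 in favor of B.

Account B, by €487.48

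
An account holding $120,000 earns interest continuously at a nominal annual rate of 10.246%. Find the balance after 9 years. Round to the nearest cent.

A = P·e^(rt) = 120,000·e^(0.10246·9) = 120,000·e^0.92214.
e^0.92214 ≈ 2.51466602124, so A ≈ 301,759.9225.

$301,759.92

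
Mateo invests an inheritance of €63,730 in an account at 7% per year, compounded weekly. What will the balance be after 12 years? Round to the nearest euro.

€147,539

Growth factor = (1 + 0.07/52)^624 ≈ 2.31505888215.
A ≈ 63,730 × 2.31505888215 ≈ 147,538.7026.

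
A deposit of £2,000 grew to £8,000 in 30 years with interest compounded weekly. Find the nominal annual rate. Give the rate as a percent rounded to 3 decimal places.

4.623%

(1 + r/52)^1560 = 8,000/2,000 = 4.
1 + r/52 = 4^(1/1560) ≈ 1.000889, so r/52 ≈ 0.000889045.
r ≈ 52·0.000889045 = 4.62304%.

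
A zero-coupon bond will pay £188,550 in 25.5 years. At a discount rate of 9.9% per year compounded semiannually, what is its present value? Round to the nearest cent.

Growth factor = (1 + 0.0495)^51 ≈ 11.7518053337.
P = 188,550/11.7518053337 ≈ 16,044.3434.

£16,044.34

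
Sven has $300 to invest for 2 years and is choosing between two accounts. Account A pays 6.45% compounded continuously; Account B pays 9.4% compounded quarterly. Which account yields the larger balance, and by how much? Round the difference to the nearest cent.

Account A growth factor: e^(0.0645·2) = e^0.129 ≈ 1.13769012; balance ≈ 341.3070.
Account B growth factor: (1 + 0.0235)^8 ≈ 1.20421152; balance ≈ 361.2635.
Account B is larger by 19.9564.

Account B, by $19.96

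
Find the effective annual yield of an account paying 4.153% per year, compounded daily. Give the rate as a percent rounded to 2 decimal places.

EAR = (1 + 4.153%/365)^365 − 1 = (1 + 0.000113781)^365 − 1.
(1 + 0.000113781)^365 ≈ 1.042402, so EAR ≈ 4.24020%.

4.24%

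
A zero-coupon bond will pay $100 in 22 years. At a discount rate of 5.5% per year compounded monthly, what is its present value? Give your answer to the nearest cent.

Growth factor = (1 + 0.055/12)^264 ≈ 3.3442268.
P = 100/3.3442268 ≈ 29.9023.

$29.90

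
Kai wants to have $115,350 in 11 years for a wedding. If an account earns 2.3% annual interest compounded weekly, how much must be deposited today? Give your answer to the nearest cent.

$89,570.58

Growth factor = (1 + 0.023/52)^572 ≈ 1.28781124054.
P = 115,350/1.28781124054 ≈ 89,570.5802.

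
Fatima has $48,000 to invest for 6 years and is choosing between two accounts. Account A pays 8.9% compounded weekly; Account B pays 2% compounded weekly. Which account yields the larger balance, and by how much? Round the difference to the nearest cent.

Account A, by $27,719.63

Account A growth factor: (1 + 0.089/52)^312 ≈ 1.7049632223; balance ≈ 81,838.2347.
Account B growth factor: (1 + 0.02/52)^312 ≈ 1.1274708394; balance ≈ 54,118.6003.
Account A is larger by 27,719.6344.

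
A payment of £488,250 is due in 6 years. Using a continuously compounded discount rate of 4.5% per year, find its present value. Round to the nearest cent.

P = A·e^(−rt) = 488,250·e^(−0.27).
e^(−0.27) ≈ 0.763379494337, so P ≈ 372,720.0381.

£372,720.04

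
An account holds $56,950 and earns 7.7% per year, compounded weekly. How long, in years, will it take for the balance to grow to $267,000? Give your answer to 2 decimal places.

20.08 years

(1 + 0.00148077)^(52t) = 267,000/56,950 = 4.6883.
52t·ln(1 + 0.00148077) = ln(4.6883); 52t = 1.5451/0.00147967 ≈ 1044.1996.
t ≈ 20.0808 years.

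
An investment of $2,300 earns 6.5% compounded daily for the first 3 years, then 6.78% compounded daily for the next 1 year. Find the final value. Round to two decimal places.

$2,991.23

After 3 years at 6.5%: 2,300 × 1.215289888 ≈ 2,795.1667.
Then 1 years at 6.78%: 2,795.1667 × 1.070144519 ≈ 2,991.2324.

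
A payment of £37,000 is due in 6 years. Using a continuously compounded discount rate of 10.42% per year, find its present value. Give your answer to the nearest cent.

£19,800.71

P = A·e^(−rt) = 37,000·e^(−0.6252).
e^(−0.6252) ≈ 0.53515438694, so P ≈ 19,800.7123.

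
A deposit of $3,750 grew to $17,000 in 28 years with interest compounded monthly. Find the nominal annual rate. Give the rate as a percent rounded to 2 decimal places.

(1 + r/12)^336 = 17,000/3,750 = 4.53333.
1 + r/12 = 4.53333^(1/336) ≈ 1.004509, so r/12 ≈ 0.00450852.
r ≈ 12·0.00450852 = 5.41022%.

5.41%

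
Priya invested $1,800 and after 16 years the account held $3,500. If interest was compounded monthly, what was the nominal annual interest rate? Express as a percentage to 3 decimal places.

(1 + r/12)^192 = 3,500/1,800 = 1.94444.
1 + r/12 = 1.94444^(1/192) ≈ 1.003469, so r/12 ≈ 0.00346942.
r ≈ 12·0.00346942 = 4.16331%.

4.163%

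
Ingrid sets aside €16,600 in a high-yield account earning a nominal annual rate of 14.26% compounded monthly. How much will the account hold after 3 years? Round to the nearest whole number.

€25,398

Growth factor = (1 + 0.1426/12)^36 ≈ 1.5300158798.
A ≈ 16,600 × 1.5300158798 ≈ 25,398.2636.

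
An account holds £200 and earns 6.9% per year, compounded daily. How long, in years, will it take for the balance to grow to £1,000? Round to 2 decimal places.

23.33 years

(1 + 0.000189041)^(365t) = 1,000/200 = 5.
365t·ln(1 + 0.000189041) = ln(5); 365t = 1.6094/0.000189023 ≈ 8514.4980.
t ≈ 23.3274 years.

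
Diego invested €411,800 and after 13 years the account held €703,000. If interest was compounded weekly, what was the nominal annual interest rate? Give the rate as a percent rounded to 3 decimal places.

4.116%

The 676-period growth factor is 703,000/411,800 = 1.70714.
r/52 = 1.70714^(1/676) − 1 ≈ 0.000791466, so r ≈ 52·0.000791466 = 4.11562%.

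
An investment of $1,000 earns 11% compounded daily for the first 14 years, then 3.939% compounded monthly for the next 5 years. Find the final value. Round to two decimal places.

Phase 1: 1,000·(1 + 0.11/365)^5110 ≈ 4,663.5082.
Phase 2: 4,663.5082·(1 + 0.0032825)^60 ≈ 5,676.8440.

$5,676.84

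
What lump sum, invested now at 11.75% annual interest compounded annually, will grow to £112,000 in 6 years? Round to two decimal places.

Annual rate = 11.75% = 0.1175; 6 periods.
P = 112,000/(1 + 0.1175)^6 ≈ 112,000/1.94753463907 ≈ 57,508.6049.

£57,508.60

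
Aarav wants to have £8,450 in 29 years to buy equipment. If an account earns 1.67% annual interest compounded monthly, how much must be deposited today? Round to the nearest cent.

£5,208.04

Periodic rate = 1.67%/12 = 0.00139167; 348 periods.
P = 8,450/(1 + 0.0167/12)^348 ≈ 8,450/1.622492132 ≈ 5,208.0376.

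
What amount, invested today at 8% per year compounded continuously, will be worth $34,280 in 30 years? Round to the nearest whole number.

P = A·e^(−rt) = 34,280·e^(−2.4).
e^(−2.4) ≈ 0.090717953289, so P ≈ 3,109.8114.

$3,110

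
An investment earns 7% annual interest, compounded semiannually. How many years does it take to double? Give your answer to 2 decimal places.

(1 + 0.035)^(2t) = 2.
2t = ln 2 / ln(1 + 0.035) ≈ 0.69315/0.0344014 ≈ 20.1488.
t ≈ 10.0744.

10.07 years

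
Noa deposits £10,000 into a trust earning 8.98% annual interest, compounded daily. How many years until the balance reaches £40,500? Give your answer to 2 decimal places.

15.58 years

We need (1 + 0.000246027)^(365t) = 4.05, so 365t = ln 4.05 / ln 1.000246 ≈ 5685.9071.
t ≈ 5685.9071/365 = 15.5778 years.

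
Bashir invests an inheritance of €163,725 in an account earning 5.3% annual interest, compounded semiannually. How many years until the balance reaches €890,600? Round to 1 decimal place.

32.4 years

We need (1 + 0.0265)^(2t) = 5.4396, so 2t = ln 5.4396 / ln 1.0265 ≈ 64.7566.
t ≈ 64.7566/2 = 32.3783 years.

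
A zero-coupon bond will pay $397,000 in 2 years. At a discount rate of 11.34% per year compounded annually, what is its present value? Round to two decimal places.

$320,249.21

Annual rate = 11.34% = 0.1134; 2 periods.
P = 397,000/(1 + 0.1134)^2 ≈ 397,000/1.23965956 ≈ 320,249.2142.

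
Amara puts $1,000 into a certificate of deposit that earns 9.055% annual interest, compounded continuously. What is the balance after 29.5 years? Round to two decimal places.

$14,457.67

A = P·e^(rt) = 1,000·e^(0.09055·29.5) = 1,000·e^2.671225.
e^2.671225 ≈ 14.457668994, so A ≈ 14,457.6690.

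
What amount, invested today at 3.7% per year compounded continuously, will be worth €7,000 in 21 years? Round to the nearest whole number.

€3,218

P = A·e^(−rt) = 7,000·e^(−0.777).
e^(−0.777) ≈ 0.4597832942, so P ≈ 3,218.4831.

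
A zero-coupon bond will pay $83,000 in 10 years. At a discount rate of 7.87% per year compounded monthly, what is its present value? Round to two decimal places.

$37,879.50

Growth factor = (1 + 0.0787/12)^120 ≈ 2.1911587731.
P = 83,000/2.1911587731 ≈ 37,879.5006.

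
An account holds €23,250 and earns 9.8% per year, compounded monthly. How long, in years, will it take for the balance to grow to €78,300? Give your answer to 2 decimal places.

(1 + 0.00816667)^(12t) = 78,300/23,250 = 3.3677.
12t·ln(1 + 0.00816667) = ln(3.3677); 12t = 1.2142/0.0081335 ≈ 149.2890.
t ≈ 12.4408 years.

12.44 years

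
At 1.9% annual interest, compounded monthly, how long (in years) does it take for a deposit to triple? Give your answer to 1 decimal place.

57.9 years

(1 + 0.00158333)^(12t) = 3.
12t = ln 3 / ln(1 + 0.00158333) ≈ 1.0986/0.00158208 ≈ 694.4096.
t ≈ 57.8675.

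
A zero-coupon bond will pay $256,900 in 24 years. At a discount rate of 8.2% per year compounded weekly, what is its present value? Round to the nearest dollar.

$35,954

Periodic rate = 8.2%/52 = 0.00157692; 1248 periods.
P = 256,900/(1 + 0.082/52)^1248 ≈ 256,900/7.14526526769 ≈ 35,953.8786.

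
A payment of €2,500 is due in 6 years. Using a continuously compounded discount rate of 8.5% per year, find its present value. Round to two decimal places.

€1,501.24

P = A·e^(−rt) = 2,500·e^(−0.51).
e^(−0.51) ≈ 0.6004955788, so P ≈ 1,501.2389.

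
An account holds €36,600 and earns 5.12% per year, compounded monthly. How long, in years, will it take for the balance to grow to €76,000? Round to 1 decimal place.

14.3 years

We need (1 + 0.00426667)^(12t) = 2.0765, so 12t = ln 2.0765 / ln 1.004267 ≈ 171.6194.
t ≈ 171.6194/12 = 14.3016 years.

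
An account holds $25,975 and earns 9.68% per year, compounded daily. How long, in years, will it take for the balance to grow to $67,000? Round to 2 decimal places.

9.79 years

(1 + 0.000265205)^(365t) = 67,000/25,975 = 2.5794.
365t·ln(1 + 0.000265205) = ln(2.5794); 365t = 0.94756/0.00026517 ≈ 3573.3942.
t ≈ 9.7901 years.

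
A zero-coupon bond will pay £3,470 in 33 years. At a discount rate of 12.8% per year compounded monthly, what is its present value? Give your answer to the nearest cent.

£51.95

Periodic rate = 12.8%/12 = 0.0106667; 396 periods.
P = 3,470/(1 + 0.128/12)^396 ≈ 3,470/66.79518041 ≈ 51.9499.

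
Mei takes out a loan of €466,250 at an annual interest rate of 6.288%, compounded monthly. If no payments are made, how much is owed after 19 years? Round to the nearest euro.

€1,535,057

Periodic rate = 6.288%/12 = 0.00524; periods = 12·19 = 228.
A = 466,250·(1 + 0.00524)^228 ≈ 466,250·3.292347135688 ≈ 1,535,056.8520.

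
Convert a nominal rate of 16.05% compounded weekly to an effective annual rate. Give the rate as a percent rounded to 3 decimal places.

One year is 52 periods at 0.00308654 each: (1 + 0.00308654)^52 ≈ 1.173808.
EAR = 1.173808 − 1 ≈ 17.38076%.

17.381%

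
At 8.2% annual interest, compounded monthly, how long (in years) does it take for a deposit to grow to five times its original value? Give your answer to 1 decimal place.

19.7 years

(1 + 0.00683333)^(12t) = 5.
12t = ln 5 / ln(1 + 0.00683333) ≈ 1.6094/0.00681009 ≈ 236.3313.
t ≈ 19.6943.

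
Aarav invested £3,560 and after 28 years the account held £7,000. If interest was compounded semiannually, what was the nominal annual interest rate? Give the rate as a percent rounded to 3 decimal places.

(1 + r/2)^56 = 7,000/3,560 = 1.96629.
1 + r/2 = 1.96629^(1/56) ≈ 1.012147, so r/2 ≈ 0.0121473.
r ≈ 2·0.0121473 = 2.42946%.

2.429%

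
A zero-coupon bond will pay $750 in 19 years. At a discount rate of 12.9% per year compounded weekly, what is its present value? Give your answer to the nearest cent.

$64.85

Growth factor = (1 + 0.129/52)^988 ≈ 11.5647865.
P = 750/11.5647865 ≈ 64.8520.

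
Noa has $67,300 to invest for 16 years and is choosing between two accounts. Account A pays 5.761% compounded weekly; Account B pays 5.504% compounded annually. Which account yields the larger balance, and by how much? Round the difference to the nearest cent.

A: (1 + 0.05761/52)^832 ≈ 2.5124283987, so 67,300 × 2.5124283987 ≈ 169,086.4312.
B: (1 + 0.05504)^16 ≈ 2.35669189063, so 67,300 × 2.35669189063 ≈ 158,605.3642.
Difference ≈ 10,481.0670 in favor of A.

Account A, by $10,481.07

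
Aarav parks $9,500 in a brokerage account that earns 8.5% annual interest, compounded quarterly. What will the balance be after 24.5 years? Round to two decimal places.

Periodic rate = 8.5%/4 = 0.02125; periods = 4·24.5 = 98.
A = 9,500·(1 + 0.02125)^98 ≈ 9,500·7.8513224677 ≈ 74,587.5634.

$74,587.56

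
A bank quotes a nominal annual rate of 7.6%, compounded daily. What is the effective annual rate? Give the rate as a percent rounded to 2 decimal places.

7.90%

EAR = (1 + 7.6%/365)^365 − 1 = (1 + 0.000208219)^365 − 1.
(1 + 0.000208219)^365 ≈ 1.078954, so EAR ≈ 7.89540%.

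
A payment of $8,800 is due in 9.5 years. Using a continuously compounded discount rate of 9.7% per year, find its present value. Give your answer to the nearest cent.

P = A·e^(−rt) = 8,800·e^(−0.9215).
e^(−0.9215) ≈ 0.3979217106, so P ≈ 3,501.7111.

$3,501.71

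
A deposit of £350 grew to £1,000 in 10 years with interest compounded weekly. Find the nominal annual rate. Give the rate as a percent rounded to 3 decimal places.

(1 + r/52)^520 = 1,000/350 = 2.85714.
1 + r/52 = 2.85714^(1/520) ≈ 1.002021, so r/52 ≈ 0.00202093.
r ≈ 52·0.00202093 = 10.50883%.

10.509%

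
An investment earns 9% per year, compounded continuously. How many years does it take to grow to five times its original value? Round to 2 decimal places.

e^(0.09t) = 5, so 0.09t = ln 5 ≈ 1.6094.
t ≈ 1.6094/0.09 ≈ 17.8826.

17.88 years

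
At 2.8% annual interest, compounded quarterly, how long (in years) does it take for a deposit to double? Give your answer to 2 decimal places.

24.84 years

(1 + 0.007)^(4t) = 2.
4t = ln 2 / ln(1 + 0.007) ≈ 0.69315/0.00697561 ≈ 99.3672.
t ≈ 24.8418.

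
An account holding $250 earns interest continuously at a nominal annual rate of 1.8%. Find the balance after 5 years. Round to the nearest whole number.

A = P·e^(rt) = 250·e^(0.018·5) = 250·e^0.09.
e^0.09 ≈ 1.09417428, so A ≈ 273.5436.

$274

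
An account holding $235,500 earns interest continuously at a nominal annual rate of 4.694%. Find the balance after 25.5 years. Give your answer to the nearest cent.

$779,522.00

A = P·e^(rt) = 235,500·e^(0.04694·25.5) = 235,500·e^1.19697.
e^1.19697 ≈ 3.31007219391, so A ≈ 779,522.0017.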